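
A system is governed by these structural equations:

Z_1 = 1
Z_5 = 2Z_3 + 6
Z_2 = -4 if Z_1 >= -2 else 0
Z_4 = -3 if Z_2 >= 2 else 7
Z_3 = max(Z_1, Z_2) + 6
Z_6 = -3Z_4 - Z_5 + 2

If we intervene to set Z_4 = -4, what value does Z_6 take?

-6

Under do(Z_4=-4), the mechanism Z_4 = -3 if Z_2 >= 2 else 7 is discarded; Z_4 is fixed at -4.
Z_2 = -4 if Z_1 >= -2 else 0  [with Z_1=1]  = -4
Z_3 = max(Z_1, Z_2) + 6  [with Z_1=1, Z_2=-4]  = 7
Z_5 = 2Z_3 + 6  [with Z_3=7]  = 20
Z_6 = -3Z_4 - Z_5 + 2  [with Z_4=-4, Z_5=20]  = -6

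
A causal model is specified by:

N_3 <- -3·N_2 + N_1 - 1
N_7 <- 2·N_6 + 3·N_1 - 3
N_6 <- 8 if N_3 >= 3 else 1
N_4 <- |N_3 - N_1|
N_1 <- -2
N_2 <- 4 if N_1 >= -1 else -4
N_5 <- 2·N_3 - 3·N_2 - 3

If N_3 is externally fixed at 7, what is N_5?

23

do(N_3=7) replaces the equation N_3 <- -3·N_2 + N_1 - 1 with the constant N_3 = 7.
N_2 = 4 if N_1 >= -1 else -4  [with N_1=-2]  = -4
N_5 = 2·N_3 - 3·N_2 - 3  [with N_3=7, N_2=-4]  = 23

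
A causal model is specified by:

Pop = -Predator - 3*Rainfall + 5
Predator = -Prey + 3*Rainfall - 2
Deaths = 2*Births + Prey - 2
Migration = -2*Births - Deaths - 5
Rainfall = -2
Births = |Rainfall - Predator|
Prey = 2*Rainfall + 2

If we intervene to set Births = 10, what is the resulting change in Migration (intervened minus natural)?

Under do(Births=10), the mechanism Births = |Rainfall - Predator| is discarded; Births is fixed at 10.
Prey = 2*Rainfall + 2  [with Rainfall=-2]  = -2
Deaths = 2*Births + Prey - 2  [with Births=10, Prey=-2]  = 16
Migration = -2*Births - Deaths - 5  [with Births=10, Deaths=16]  = -41
Without intervention: Prey = 2*Rainfall + 2  [with Rainfall=-2]  = -2; Predator = -Prey + 3*Rainfall - 2  [with Prey=-2, Rainfall=-2]  = -6; Births = |Rainfall - Predator|  [with Rainfall=-2, Predator=-6]  = 4; Deaths = 2*Births + Prey - 2  [with Births=4, Prey=-2]  = 4; Migration = -2*Births - Deaths - 5  [with Births=4, Deaths=4]  = -17.
Change = -41 − (-17) = -24.

-24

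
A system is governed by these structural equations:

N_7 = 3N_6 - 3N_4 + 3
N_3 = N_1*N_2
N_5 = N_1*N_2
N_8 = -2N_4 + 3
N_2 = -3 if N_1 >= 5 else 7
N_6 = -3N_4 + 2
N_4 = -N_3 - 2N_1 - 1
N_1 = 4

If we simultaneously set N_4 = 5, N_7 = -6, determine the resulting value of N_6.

The joint intervention fixes N_4 = 5, N_7 = -6, removing each variable's own equation.
N_6 = -3N_4 + 2  [with N_4=5]  = -13

-13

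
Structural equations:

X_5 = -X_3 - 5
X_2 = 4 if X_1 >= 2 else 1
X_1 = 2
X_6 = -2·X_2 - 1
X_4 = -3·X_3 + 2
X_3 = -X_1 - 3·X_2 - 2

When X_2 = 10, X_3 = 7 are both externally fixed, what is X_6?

Under do(X_2 = 10, X_3 = 7), each intervened variable's structural equation is replaced by its fixed value.
X_6 = -2·X_2 - 1  [with X_2=10]  = -21

-21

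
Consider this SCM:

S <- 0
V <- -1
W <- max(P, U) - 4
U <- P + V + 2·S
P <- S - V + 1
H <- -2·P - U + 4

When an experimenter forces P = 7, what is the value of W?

The intervention breaks the incoming arrows to P: P <- S - V + 1 no longer applies, and P = 7.
U = P + V + 2·S  [with P=7, V=-1, S=0]  = 6
W = max(P, U) - 4  [with P=7, U=6]  = 3

3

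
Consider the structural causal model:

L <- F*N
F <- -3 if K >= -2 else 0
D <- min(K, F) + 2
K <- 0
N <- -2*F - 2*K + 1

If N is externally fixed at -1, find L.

Intervening sets N = -1 and removes its equation (N <- -2*F - 2*K + 1).
F = -3 if K >= -2 else 0  [with K=0]  = -3
L = F*N  [with F=-3, N=-1]  = 3

3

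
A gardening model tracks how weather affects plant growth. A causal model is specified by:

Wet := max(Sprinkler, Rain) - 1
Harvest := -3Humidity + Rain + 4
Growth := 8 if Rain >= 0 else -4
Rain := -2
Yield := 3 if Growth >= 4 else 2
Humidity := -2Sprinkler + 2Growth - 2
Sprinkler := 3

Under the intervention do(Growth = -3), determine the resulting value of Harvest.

The intervention breaks the incoming arrows to Growth: Growth := 8 if Rain >= 0 else -4 no longer applies, and Growth = -3.
Humidity = -2Sprinkler + 2Growth - 2  [with Sprinkler=3, Growth=-3]  = -14
Harvest = -3Humidity + Rain + 4  [with Humidity=-14, Rain=-2]  = 44

44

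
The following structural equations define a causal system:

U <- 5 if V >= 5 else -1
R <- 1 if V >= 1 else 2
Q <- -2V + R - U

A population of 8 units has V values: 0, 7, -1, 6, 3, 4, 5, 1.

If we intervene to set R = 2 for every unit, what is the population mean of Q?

do(R=2) breaks R's dependence on V. With R=2 fixed, Q across the units is 3, -17, 5, -15, -3, -5, -13, 1, mean -5.5.

-5.5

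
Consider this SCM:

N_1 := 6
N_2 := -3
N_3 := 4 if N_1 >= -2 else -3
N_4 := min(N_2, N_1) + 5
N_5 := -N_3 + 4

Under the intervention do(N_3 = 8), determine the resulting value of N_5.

-4

do(N_3=8) replaces the equation N_3 := 4 if N_1 >= -2 else -3 with the constant N_3 = 8.
N_5 = -N_3 + 4  [with N_3=8]  = -4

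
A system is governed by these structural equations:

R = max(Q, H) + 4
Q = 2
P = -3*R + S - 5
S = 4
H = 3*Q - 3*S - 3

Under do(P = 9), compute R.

The intervention breaks the incoming arrows to P: P = -3*R + S - 5 no longer applies, and P = 9.
Since R is not a descendant of the intervened variable, it is unaffected.
H = 3*Q - 3*S - 3  [with Q=2, S=4]  = -9
R = max(Q, H) + 4  [with Q=2, H=-9]  = 6

6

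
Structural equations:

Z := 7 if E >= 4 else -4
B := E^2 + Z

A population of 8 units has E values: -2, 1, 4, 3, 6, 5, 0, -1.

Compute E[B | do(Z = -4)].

Under do(Z=-4), Z's equation is replaced by Z=-4 for every unit. Per-unit B: 0, -3, 12, 5, 32, 21, -4, -3. Mean = 7.5.

7.5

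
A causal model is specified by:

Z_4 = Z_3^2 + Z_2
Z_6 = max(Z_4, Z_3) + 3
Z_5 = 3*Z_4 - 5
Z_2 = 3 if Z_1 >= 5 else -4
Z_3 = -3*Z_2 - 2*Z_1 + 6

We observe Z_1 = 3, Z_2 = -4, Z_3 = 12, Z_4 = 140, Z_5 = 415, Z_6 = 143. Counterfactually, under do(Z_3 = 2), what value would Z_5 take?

-5

do(Z_3=2) replaces the equation Z_3 = -3*Z_2 - 2*Z_1 + 6 with the constant Z_3 = 2.
Z_2 = 3 if Z_1 >= 5 else -4  [with Z_1=3]  = -4
Z_4 = Z_3^2 + Z_2  [with Z_3=2, Z_2=-4]  = 0
Z_5 = 3*Z_4 - 5  [with Z_4=0]  = -5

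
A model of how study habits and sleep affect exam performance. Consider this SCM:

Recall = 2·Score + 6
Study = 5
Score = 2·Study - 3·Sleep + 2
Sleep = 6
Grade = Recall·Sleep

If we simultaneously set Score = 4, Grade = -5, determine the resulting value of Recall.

14

The joint intervention fixes Score = 4, Grade = -5, removing each variable's own equation.
Recall = 2·Score + 6  [with Score=4]  = 14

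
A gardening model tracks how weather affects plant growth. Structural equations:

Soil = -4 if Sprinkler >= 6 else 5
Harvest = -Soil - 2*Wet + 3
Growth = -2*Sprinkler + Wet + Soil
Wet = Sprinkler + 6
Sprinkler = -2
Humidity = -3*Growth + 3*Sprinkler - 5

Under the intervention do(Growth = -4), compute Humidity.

1

Intervening sets Growth = -4 and removes its equation (Growth = -2*Sprinkler + Wet + Soil).
Humidity = -3*Growth + 3*Sprinkler - 5  [with Growth=-4, Sprinkler=-2]  = 1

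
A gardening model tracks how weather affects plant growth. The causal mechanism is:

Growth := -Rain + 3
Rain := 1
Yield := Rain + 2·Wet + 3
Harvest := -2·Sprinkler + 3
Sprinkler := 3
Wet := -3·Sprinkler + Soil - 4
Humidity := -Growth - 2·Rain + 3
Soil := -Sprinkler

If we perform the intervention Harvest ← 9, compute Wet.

-16

The intervention breaks the incoming arrows to Harvest: Harvest := -2·Sprinkler + 3 no longer applies, and Harvest = 9.
Since Wet is not a descendant of the intervened variable, it is unaffected.
Soil = -Sprinkler  [with Sprinkler=3]  = -3
Wet = -3·Sprinkler + Soil - 4  [with Sprinkler=3, Soil=-3]  = -16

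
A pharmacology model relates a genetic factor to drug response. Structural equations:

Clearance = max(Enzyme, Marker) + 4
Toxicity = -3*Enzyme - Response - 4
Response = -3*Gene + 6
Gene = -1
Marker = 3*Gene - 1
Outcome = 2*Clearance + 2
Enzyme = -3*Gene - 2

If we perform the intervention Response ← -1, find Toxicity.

-6

Intervening sets Response = -1 and removes its equation (Response = -3*Gene + 6).
Enzyme = -3*Gene - 2  [with Gene=-1]  = 1
Toxicity = -3*Enzyme - Response - 4  [with Enzyme=1, Response=-1]  = -6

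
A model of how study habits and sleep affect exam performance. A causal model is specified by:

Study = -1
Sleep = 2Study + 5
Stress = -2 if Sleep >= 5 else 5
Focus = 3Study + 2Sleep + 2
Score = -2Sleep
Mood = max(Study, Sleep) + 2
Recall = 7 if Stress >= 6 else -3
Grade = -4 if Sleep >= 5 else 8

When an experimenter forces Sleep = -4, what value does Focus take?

Under do(Sleep=-4), the mechanism Sleep = 2Study + 5 is discarded; Sleep is fixed at -4.
Focus = 3Study + 2Sleep + 2  [with Study=-1, Sleep=-4]  = -9

-9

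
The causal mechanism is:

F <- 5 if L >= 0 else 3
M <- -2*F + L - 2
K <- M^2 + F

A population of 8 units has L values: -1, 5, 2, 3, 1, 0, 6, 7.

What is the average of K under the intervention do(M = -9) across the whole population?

do(M=-9) breaks M's dependence on L. With M=-9 fixed, K across the units is 84, 86, 86, 86, 86, 86, 86, 86, mean 85.75.

85.75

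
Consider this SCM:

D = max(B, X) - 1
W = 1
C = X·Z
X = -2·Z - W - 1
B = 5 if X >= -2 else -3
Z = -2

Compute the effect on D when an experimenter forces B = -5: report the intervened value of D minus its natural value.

Intervening sets B = -5 and removes its equation (B = 5 if X >= -2 else -3).
X = -2·Z - W - 1  [with Z=-2, W=1]  = 2
D = max(B, X) - 1  [with B=-5, X=2]  = 1
Without intervention: X = -2·Z - W - 1  [with Z=-2, W=1]  = 2; B = 5 if X >= -2 else -3  [with X=2]  = 5; D = max(B, X) - 1  [with B=5, X=2]  = 4.
Change = 1 − 4 = -3.

-3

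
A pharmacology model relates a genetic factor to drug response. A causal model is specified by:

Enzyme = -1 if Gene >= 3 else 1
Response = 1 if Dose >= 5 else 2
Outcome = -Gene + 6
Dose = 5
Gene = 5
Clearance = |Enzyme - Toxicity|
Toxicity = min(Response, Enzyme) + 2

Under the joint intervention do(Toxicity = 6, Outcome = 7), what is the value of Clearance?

Under do(Toxicity = 6, Outcome = 7), each intervened variable's structural equation is replaced by its fixed value.
Enzyme = -1 if Gene >= 3 else 1  [with Gene=5]  = -1
Clearance = |Enzyme - Toxicity|  [with Enzyme=-1, Toxicity=6]  = 7

7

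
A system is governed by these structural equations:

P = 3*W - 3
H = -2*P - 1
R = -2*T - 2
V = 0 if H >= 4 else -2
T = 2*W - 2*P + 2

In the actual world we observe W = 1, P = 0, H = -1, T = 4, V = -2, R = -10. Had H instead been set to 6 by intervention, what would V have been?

0

do(H=6) replaces the equation H = -2*P - 1 with the constant H = 6.
V = 0 if H >= 4 else -2  [with H=6]  = 0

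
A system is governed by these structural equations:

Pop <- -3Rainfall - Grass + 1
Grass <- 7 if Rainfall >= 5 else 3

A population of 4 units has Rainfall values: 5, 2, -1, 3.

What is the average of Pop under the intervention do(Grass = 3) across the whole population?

Under do(Grass=3), Grass's equation is replaced by Grass=3 for every unit. Per-unit Pop: -17, -8, 1, -11. Mean = -8.75.

-8.75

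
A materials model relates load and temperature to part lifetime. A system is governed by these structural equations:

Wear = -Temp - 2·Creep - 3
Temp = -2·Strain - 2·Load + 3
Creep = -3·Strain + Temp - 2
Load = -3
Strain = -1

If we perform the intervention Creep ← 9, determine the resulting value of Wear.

-32

Intervening sets Creep = 9 and removes its equation (Creep = -3·Strain + Temp - 2).
Temp = -2·Strain - 2·Load + 3  [with Strain=-1, Load=-3]  = 11
Wear = -Temp - 2·Creep - 3  [with Temp=11, Creep=9]  = -32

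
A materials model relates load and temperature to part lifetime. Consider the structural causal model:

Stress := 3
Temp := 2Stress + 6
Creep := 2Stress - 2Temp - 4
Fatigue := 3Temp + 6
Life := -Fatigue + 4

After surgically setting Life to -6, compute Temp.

Under do(Life=-6), the mechanism Life := -Fatigue + 4 is discarded; Life is fixed at -6.
No directed path runs from Life to Temp, so Temp keeps its natural value.
Temp = 2Stress + 6  [with Stress=3]  = 12

12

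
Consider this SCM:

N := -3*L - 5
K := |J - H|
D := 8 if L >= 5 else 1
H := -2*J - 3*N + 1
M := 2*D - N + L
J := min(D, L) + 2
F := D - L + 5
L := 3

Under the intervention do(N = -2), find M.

7

Under do(N=-2), the mechanism N := -3*L - 5 is discarded; N is fixed at -2.
D = 8 if L >= 5 else 1  [with L=3]  = 1
M = 2*D - N + L  [with D=1, N=-2, L=3]  = 7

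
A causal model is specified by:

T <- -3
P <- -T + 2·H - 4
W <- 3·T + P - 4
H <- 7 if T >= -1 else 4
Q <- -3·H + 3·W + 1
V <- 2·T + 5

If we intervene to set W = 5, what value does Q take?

Under do(W=5), the mechanism W <- 3·T + P - 4 is discarded; W is fixed at 5.
H = 7 if T >= -1 else 4  [with T=-3]  = 4
Q = -3·H + 3·W + 1  [with H=4, W=5]  = 4

4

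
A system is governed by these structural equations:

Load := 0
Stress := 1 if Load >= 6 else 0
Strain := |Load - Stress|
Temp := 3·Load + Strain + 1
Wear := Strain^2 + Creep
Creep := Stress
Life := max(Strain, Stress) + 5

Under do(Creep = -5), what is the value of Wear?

The intervention breaks the incoming arrows to Creep: Creep := Stress no longer applies, and Creep = -5.
Stress = 1 if Load >= 6 else 0  [with Load=0]  = 0
Strain = |Load - Stress|  [with Load=0, Stress=0]  = 0
Wear = Strain^2 + Creep  [with Strain=0, Creep=-5]  = -5

-5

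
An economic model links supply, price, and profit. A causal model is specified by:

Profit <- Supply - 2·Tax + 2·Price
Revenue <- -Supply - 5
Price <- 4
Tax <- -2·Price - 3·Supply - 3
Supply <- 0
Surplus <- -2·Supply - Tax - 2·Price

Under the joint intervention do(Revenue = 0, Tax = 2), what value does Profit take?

Setting Revenue = 0, Tax = 2 by intervention discards those variables' equations.
Profit = Supply - 2·Tax + 2·Price  [with Supply=0, Tax=2, Price=4]  = 4

4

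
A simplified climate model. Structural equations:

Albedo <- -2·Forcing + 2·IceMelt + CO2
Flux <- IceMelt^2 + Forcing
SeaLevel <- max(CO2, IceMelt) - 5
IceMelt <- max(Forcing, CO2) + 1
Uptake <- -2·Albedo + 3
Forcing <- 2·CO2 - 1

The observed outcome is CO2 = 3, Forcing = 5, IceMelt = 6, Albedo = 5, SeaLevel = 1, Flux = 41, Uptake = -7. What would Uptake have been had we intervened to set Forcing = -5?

-39

Under do(Forcing=-5), the mechanism Forcing <- 2·CO2 - 1 is discarded; Forcing is fixed at -5.
IceMelt = max(Forcing, CO2) + 1  [with Forcing=-5, CO2=3]  = 4
Albedo = -2·Forcing + 2·IceMelt + CO2  [with Forcing=-5, IceMelt=4, CO2=3]  = 21
Uptake = -2·Albedo + 3  [with Albedo=21]  = -39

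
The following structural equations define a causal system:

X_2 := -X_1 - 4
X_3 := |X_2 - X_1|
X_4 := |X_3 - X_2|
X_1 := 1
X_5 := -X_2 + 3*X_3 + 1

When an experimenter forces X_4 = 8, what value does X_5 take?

24

Intervening sets X_4 = 8 and removes its equation (X_4 := |X_3 - X_2|).
No directed path runs from X_4 to X_5, so X_5 keeps its natural value.
X_2 = -X_1 - 4  [with X_1=1]  = -5
X_3 = |X_2 - X_1|  [with X_2=-5, X_1=1]  = 6
X_5 = -X_2 + 3*X_3 + 1  [with X_2=-5, X_3=6]  = 24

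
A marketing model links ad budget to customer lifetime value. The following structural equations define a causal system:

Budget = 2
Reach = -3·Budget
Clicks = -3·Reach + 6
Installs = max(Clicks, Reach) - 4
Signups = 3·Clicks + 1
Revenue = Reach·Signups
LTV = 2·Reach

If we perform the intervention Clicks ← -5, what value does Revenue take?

The intervention breaks the incoming arrows to Clicks: Clicks = -3·Reach + 6 no longer applies, and Clicks = -5.
Reach = -3·Budget  [with Budget=2]  = -6
Signups = 3·Clicks + 1  [with Clicks=-5]  = -14
Revenue = Reach·Signups  [with Reach=-6, Signups=-14]  = 84

84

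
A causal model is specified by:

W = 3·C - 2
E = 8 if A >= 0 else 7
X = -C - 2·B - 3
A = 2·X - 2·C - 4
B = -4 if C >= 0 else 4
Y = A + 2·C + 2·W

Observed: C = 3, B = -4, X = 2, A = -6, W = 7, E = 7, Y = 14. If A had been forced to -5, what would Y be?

15

The intervention breaks the incoming arrows to A: A = 2·X - 2·C - 4 no longer applies, and A = -5.
W = 3·C - 2  [with C=3]  = 7
Y = A + 2·C + 2·W  [with A=-5, C=3, W=7]  = 15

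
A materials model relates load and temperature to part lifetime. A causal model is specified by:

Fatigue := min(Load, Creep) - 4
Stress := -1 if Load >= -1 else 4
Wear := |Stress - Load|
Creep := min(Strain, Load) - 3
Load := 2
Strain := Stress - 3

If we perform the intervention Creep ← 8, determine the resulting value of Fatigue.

-2

Under do(Creep=8), the mechanism Creep := min(Strain, Load) - 3 is discarded; Creep is fixed at 8.
Fatigue = min(Load, Creep) - 4  [with Load=2, Creep=8]  = -2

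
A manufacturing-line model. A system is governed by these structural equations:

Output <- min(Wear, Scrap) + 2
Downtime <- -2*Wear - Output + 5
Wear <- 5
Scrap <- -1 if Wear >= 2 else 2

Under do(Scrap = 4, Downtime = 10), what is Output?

The joint intervention fixes Scrap = 4, Downtime = 10, removing each variable's own equation.
Output = min(Wear, Scrap) + 2  [with Wear=5, Scrap=4]  = 6

6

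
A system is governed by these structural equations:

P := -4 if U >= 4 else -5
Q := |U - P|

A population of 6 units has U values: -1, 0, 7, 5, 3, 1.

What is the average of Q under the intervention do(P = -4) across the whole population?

6.5

Under do(P=-4), P's equation is replaced by P=-4 for every unit. Per-unit Q: 3, 4, 11, 9, 7, 5. Mean = 6.5.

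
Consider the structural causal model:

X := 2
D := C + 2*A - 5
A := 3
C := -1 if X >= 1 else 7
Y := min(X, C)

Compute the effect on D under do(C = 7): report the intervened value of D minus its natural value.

do(C=7) replaces the equation C := -1 if X >= 1 else 7 with the constant C = 7.
D = C + 2*A - 5  [with C=7, A=3]  = 8
Without intervention: C = -1 if X >= 1 else 7  [with X=2]  = -1; D = C + 2*A - 5  [with C=-1, A=3]  = 0.
Change = 8 − 0 = 8.

8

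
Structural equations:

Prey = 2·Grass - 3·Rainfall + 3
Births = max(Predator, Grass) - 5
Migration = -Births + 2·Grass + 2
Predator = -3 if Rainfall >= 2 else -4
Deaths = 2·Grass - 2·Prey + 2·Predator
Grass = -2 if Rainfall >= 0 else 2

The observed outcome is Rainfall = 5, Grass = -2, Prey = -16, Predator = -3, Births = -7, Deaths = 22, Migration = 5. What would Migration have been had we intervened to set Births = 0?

Under do(Births=0), the mechanism Births = max(Predator, Grass) - 5 is discarded; Births is fixed at 0.
Grass = -2 if Rainfall >= 0 else 2  [with Rainfall=5]  = -2
Migration = -Births + 2·Grass + 2  [with Births=0, Grass=-2]  = -2

-2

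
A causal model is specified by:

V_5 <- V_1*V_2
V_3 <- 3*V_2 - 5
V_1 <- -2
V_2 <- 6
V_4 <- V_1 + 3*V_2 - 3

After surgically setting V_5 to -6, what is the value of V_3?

do(V_5=-6) replaces the equation V_5 <- V_1*V_2 with the constant V_5 = -6.
V_3 is not downstream of the intervention, so its value is determined by the original equations.
V_3 = 3*V_2 - 5  [with V_2=6]  = 13

13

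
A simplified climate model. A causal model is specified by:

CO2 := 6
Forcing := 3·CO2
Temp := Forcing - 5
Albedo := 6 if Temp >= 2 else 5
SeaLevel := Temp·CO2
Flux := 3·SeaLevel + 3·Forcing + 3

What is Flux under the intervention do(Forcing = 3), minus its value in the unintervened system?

Under do(Forcing=3), the mechanism Forcing := 3·CO2 is discarded; Forcing is fixed at 3.
Temp = Forcing - 5  [with Forcing=3]  = -2
SeaLevel = Temp·CO2  [with Temp=-2, CO2=6]  = -12
Flux = 3·SeaLevel + 3·Forcing + 3  [with SeaLevel=-12, Forcing=3]  = -24
Without intervention: Forcing = 3·CO2  [with CO2=6]  = 18; Temp = Forcing - 5  [with Forcing=18]  = 13; SeaLevel = Temp·CO2  [with Temp=13, CO2=6]  = 78; Flux = 3·SeaLevel + 3·Forcing + 3  [with SeaLevel=78, Forcing=18]  = 291.
Change = -24 − 291 = -315.

-315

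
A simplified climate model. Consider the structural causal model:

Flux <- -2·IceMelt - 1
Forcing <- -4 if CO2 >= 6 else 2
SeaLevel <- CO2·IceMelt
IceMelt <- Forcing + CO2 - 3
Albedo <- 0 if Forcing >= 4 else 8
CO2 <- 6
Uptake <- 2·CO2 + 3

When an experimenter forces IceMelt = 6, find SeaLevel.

36

do(IceMelt=6) replaces the equation IceMelt <- Forcing + CO2 - 3 with the constant IceMelt = 6.
SeaLevel = CO2·IceMelt  [with CO2=6, IceMelt=6]  = 36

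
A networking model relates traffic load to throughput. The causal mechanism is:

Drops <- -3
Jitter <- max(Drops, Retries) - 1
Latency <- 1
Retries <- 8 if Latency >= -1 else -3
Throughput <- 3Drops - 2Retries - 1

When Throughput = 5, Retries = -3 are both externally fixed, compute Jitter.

Under do(Throughput = 5, Retries = -3), each intervened variable's structural equation is replaced by its fixed value.
Jitter = max(Drops, Retries) - 1  [with Drops=-3, Retries=-3]  = -4

-4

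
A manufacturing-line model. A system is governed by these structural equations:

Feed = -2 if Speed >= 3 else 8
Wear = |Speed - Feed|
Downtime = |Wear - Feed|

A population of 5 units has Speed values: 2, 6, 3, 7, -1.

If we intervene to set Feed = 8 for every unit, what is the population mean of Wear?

Under do(Feed=8), Feed's equation is replaced by Feed=8 for every unit. Per-unit Wear: 6, 2, 5, 1, 9. Mean = 4.6.

4.6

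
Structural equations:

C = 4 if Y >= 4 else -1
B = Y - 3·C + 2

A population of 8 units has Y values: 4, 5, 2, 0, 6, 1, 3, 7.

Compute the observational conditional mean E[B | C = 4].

-4.5

Observing C=4 restricts to units where C's equation naturally yields 4: Y ∈ {4, 5, 6, 7}. In that subpopulation B = -6, -5, -4, -3, mean -4.5.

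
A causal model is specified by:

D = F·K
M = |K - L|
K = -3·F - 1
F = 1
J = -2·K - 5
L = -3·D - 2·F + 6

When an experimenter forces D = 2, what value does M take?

2

The intervention breaks the incoming arrows to D: D = F·K no longer applies, and D = 2.
K = -3·F - 1  [with F=1]  = -4
L = -3·D - 2·F + 6  [with D=2, F=1]  = -2
M = |K - L|  [with K=-4, L=-2]  = 2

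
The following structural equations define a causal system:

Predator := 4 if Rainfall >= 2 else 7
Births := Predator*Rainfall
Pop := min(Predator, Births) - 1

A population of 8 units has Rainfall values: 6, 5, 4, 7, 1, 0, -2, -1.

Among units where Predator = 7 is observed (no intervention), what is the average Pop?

-4.5

E[Pop|Predator=7] averages over only the 4 units with Predator=7 (Rainfall = 1, 0, -2, -1): Pop = 6, -1, -15, -8, mean -4.5.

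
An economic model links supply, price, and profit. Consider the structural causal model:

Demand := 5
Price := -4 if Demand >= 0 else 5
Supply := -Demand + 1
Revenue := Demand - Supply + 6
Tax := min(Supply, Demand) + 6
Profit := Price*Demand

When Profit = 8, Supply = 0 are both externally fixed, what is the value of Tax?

6

Under do(Profit = 8, Supply = 0), each intervened variable's structural equation is replaced by its fixed value.
Tax = min(Supply, Demand) + 6  [with Supply=0, Demand=5]  = 6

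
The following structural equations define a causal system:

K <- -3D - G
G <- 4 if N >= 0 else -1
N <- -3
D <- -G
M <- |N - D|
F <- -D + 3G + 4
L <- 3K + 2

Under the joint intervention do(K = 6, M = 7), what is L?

20

Under do(K = 6, M = 7), each intervened variable's structural equation is replaced by its fixed value.
L = 3K + 2  [with K=6]  = 20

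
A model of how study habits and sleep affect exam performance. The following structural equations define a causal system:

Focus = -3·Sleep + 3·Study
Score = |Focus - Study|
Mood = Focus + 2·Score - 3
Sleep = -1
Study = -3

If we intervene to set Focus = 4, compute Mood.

do(Focus=4) replaces the equation Focus = -3·Sleep + 3·Study with the constant Focus = 4.
Score = |Focus - Study|  [with Focus=4, Study=-3]  = 7
Mood = Focus + 2·Score - 3  [with Focus=4, Score=7]  = 15

15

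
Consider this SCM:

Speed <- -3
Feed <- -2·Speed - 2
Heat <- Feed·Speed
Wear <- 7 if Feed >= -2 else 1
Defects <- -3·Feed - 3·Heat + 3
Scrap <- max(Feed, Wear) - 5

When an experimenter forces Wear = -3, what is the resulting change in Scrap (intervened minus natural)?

Under do(Wear=-3), the mechanism Wear <- 7 if Feed >= -2 else 1 is discarded; Wear is fixed at -3.
Feed = -2·Speed - 2  [with Speed=-3]  = 4
Scrap = max(Feed, Wear) - 5  [with Feed=4, Wear=-3]  = -1
Without intervention: Feed = -2·Speed - 2  [with Speed=-3]  = 4; Wear = 7 if Feed >= -2 else 1  [with Feed=4]  = 7; Scrap = max(Feed, Wear) - 5  [with Feed=4, Wear=7]  = 2.
Change = -1 − 2 = -3.

-3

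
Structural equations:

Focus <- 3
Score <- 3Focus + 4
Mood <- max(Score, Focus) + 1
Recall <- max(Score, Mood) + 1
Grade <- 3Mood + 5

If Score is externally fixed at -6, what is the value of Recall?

Under do(Score=-6), the mechanism Score <- 3Focus + 4 is discarded; Score is fixed at -6.
Mood = max(Score, Focus) + 1  [with Score=-6, Focus=3]  = 4
Recall = max(Score, Mood) + 1  [with Score=-6, Mood=4]  = 5

5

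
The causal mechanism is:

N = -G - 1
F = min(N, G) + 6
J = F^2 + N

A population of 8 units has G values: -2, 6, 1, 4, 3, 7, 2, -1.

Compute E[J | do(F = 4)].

12.5

do(F=4) breaks F's dependence on G. With F=4 fixed, J across the units is 17, 9, 14, 11, 12, 8, 13, 16, mean 12.5.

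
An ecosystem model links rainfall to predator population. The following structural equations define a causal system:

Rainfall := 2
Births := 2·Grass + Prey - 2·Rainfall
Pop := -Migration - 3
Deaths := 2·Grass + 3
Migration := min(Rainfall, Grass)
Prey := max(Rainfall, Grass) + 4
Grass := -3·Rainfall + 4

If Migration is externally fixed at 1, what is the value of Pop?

Intervening sets Migration = 1 and removes its equation (Migration := min(Rainfall, Grass)).
Pop = -Migration - 3  [with Migration=1]  = -4

-4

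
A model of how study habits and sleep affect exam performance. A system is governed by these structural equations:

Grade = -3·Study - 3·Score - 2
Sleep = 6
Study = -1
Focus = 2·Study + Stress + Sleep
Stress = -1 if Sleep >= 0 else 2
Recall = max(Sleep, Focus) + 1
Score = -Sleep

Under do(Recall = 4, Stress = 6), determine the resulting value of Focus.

Under do(Recall = 4, Stress = 6), each intervened variable's structural equation is replaced by its fixed value.
Focus = 2·Study + Stress + Sleep  [with Study=-1, Stress=6, Sleep=6]  = 10

10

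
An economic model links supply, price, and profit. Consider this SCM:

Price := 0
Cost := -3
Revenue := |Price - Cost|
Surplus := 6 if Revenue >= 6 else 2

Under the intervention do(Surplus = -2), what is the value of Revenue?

3

Under do(Surplus=-2), the mechanism Surplus := 6 if Revenue >= 6 else 2 is discarded; Surplus is fixed at -2.
Since Revenue is not a descendant of the intervened variable, it is unaffected.
Revenue = |Price - Cost|  [with Price=0, Cost=-3]  = 3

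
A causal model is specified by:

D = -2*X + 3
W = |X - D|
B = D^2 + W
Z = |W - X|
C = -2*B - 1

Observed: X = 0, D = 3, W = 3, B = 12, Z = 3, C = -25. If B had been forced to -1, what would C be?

Under do(B=-1), the mechanism B = D^2 + W is discarded; B is fixed at -1.
C = -2*B - 1  [with B=-1]  = 1

1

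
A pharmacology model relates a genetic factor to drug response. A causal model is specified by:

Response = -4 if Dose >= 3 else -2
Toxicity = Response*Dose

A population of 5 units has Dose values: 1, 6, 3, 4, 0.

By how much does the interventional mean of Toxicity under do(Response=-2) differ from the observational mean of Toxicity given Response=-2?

Under do(Response=-2), Response's equation is replaced by Response=-2 for every unit. Per-unit Toxicity: -2, -12, -6, -8, 0. Mean = -5.6.
E[Toxicity|Response=-2] averages over only the 2 units with Response=-2 (Dose = 1, 0): Toxicity = -2, 0, mean -1.
Difference = -5.6 − (-1) = -4.6.

-4.6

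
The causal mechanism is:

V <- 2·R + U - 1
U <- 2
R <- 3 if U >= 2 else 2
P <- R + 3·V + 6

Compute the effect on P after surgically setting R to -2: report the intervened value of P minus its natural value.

Under do(R=-2), the mechanism R <- 3 if U >= 2 else 2 is discarded; R is fixed at -2.
V = 2·R + U - 1  [with R=-2, U=2]  = -3
P = R + 3·V + 6  [with R=-2, V=-3]  = -5
Without intervention: R = 3 if U >= 2 else 2  [with U=2]  = 3; V = 2·R + U - 1  [with R=3, U=2]  = 7; P = R + 3·V + 6  [with R=3, V=7]  = 30.
Change = -5 − 30 = -35.

-35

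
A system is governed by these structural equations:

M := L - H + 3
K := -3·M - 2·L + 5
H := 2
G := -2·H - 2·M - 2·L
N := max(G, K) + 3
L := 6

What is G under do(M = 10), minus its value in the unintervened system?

-6

The intervention breaks the incoming arrows to M: M := L - H + 3 no longer applies, and M = 10.
G = -2·H - 2·M - 2·L  [with H=2, M=10, L=6]  = -36
Without intervention: M = L - H + 3  [with L=6, H=2]  = 7; G = -2·H - 2·M - 2·L  [with H=2, M=7, L=6]  = -30.
Change = -36 − (-30) = -6.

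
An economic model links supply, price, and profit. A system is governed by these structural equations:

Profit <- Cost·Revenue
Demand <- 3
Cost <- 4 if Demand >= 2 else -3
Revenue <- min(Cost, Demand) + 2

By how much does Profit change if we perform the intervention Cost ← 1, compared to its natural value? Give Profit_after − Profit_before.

Under do(Cost=1), the mechanism Cost <- 4 if Demand >= 2 else -3 is discarded; Cost is fixed at 1.
Revenue = min(Cost, Demand) + 2  [with Cost=1, Demand=3]  = 3
Profit = Cost·Revenue  [with Cost=1, Revenue=3]  = 3
Without intervention: Cost = 4 if Demand >= 2 else -3  [with Demand=3]  = 4; Revenue = min(Cost, Demand) + 2  [with Cost=4, Demand=3]  = 5; Profit = Cost·Revenue  [with Cost=4, Revenue=5]  = 20.
Change = 3 − 20 = -17.

-17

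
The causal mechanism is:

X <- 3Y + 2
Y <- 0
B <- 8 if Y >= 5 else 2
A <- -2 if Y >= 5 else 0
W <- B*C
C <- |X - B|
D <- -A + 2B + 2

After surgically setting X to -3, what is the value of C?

5

Intervening sets X = -3 and removes its equation (X <- 3Y + 2).
B = 8 if Y >= 5 else 2  [with Y=0]  = 2
C = |X - B|  [with X=-3, B=2]  = 5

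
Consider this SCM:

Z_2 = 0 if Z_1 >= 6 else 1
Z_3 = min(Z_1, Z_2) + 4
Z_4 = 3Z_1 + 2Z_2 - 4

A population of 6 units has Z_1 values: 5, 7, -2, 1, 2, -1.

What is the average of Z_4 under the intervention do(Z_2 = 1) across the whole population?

Every unit gets Z_2=1 under the intervention. Z_4 values become 13, 19, -8, 1, 4, -5; E[Z_4|do(Z_2=1)] = 4.

4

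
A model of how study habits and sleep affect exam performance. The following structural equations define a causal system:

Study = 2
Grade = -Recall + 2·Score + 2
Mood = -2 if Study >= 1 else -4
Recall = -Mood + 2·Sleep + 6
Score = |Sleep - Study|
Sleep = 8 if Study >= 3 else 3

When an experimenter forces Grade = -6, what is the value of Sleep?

do(Grade=-6) replaces the equation Grade = -Recall + 2·Score + 2 with the constant Grade = -6.
Sleep is not downstream of the intervention, so its value is determined by the original equations.
Sleep = 8 if Study >= 3 else 3  [with Study=2]  = 3

3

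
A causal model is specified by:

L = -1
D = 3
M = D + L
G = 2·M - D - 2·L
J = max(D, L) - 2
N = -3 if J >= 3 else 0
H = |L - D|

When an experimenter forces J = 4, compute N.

The intervention breaks the incoming arrows to J: J = max(D, L) - 2 no longer applies, and J = 4.
N = -3 if J >= 3 else 0  [with J=4]  = -3

-3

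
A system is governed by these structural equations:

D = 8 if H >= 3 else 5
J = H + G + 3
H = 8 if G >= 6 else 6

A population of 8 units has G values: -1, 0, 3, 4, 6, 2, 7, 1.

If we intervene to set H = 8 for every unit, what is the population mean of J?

13.75

The intervention sets H=8 in all 8 units regardless of G. Recomputing J per unit gives 10, 11, 14, 15, 17, 13, 18, 12; average 13.75.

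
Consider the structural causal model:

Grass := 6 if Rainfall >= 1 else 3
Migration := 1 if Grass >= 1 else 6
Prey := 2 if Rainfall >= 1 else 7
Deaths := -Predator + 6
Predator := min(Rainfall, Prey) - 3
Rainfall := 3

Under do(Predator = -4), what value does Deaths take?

10

Intervening sets Predator = -4 and removes its equation (Predator := min(Rainfall, Prey) - 3).
Deaths = -Predator + 6  [with Predator=-4]  = 10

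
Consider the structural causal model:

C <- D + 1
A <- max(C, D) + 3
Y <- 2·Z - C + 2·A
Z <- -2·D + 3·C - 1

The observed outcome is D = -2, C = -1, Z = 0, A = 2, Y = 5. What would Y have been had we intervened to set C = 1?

do(C=1) replaces the equation C <- D + 1 with the constant C = 1.
Z = -2·D + 3·C - 1  [with D=-2, C=1]  = 6
A = max(C, D) + 3  [with C=1, D=-2]  = 4
Y = 2·Z - C + 2·A  [with Z=6, C=1, A=4]  = 19

19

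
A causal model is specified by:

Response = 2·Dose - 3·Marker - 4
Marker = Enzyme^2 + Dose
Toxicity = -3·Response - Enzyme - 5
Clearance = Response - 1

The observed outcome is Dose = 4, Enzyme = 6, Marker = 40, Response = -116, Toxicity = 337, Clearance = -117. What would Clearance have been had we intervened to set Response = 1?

0

Under do(Response=1), the mechanism Response = 2·Dose - 3·Marker - 4 is discarded; Response is fixed at 1.
Clearance = Response - 1  [with Response=1]  = 0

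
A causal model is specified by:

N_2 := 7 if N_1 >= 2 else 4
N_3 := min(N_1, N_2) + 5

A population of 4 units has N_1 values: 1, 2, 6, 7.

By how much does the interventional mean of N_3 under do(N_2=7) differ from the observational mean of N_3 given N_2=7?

Under do(N_2=7), N_2's equation is replaced by N_2=7 for every unit. Per-unit N_3: 6, 7, 11, 12. Mean = 9.
E[N_3|N_2=7] averages over only the 3 units with N_2=7 (N_1 = 2, 6, 7): N_3 = 7, 11, 12, mean 10.
Difference = 9 − 10 = -1.

-1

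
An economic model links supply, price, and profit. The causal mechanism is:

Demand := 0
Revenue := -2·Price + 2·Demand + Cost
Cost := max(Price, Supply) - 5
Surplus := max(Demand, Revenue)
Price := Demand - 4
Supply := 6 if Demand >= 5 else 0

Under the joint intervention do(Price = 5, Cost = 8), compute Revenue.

-2

Setting Price = 5, Cost = 8 by intervention discards those variables' equations.
Revenue = -2·Price + 2·Demand + Cost  [with Price=5, Demand=0, Cost=8]  = -2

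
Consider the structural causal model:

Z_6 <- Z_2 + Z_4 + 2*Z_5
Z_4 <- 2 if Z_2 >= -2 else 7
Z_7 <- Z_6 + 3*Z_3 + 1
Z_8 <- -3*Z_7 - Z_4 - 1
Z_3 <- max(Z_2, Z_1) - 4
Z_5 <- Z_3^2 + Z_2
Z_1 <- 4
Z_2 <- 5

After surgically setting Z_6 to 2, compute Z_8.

-21

Intervening sets Z_6 = 2 and removes its equation (Z_6 <- Z_2 + Z_4 + 2*Z_5).
Z_3 = max(Z_2, Z_1) - 4  [with Z_2=5, Z_1=4]  = 1
Z_4 = 2 if Z_2 >= -2 else 7  [with Z_2=5]  = 2
Z_7 = Z_6 + 3*Z_3 + 1  [with Z_6=2, Z_3=1]  = 6
Z_8 = -3*Z_7 - Z_4 - 1  [with Z_7=6, Z_4=2]  = -21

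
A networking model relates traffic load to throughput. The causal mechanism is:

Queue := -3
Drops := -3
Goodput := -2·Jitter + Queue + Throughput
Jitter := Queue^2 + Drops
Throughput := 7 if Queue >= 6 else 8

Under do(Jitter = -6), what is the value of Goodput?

17

do(Jitter=-6) replaces the equation Jitter := Queue^2 + Drops with the constant Jitter = -6.
Throughput = 7 if Queue >= 6 else 8  [with Queue=-3]  = 8
Goodput = -2·Jitter + Queue + Throughput  [with Jitter=-6, Queue=-3, Throughput=8]  = 17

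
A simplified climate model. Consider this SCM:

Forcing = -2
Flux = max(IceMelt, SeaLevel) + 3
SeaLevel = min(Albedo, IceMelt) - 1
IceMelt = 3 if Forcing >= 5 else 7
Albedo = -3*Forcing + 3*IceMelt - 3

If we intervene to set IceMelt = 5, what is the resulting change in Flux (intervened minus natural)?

do(IceMelt=5) replaces the equation IceMelt = 3 if Forcing >= 5 else 7 with the constant IceMelt = 5.
Albedo = -3*Forcing + 3*IceMelt - 3  [with Forcing=-2, IceMelt=5]  = 18
SeaLevel = min(Albedo, IceMelt) - 1  [with Albedo=18, IceMelt=5]  = 4
Flux = max(IceMelt, SeaLevel) + 3  [with IceMelt=5, SeaLevel=4]  = 8
Without intervention: IceMelt = 3 if Forcing >= 5 else 7  [with Forcing=-2]  = 7; Albedo = -3*Forcing + 3*IceMelt - 3  [with Forcing=-2, IceMelt=7]  = 24; SeaLevel = min(Albedo, IceMelt) - 1  [with Albedo=24, IceMelt=7]  = 6; Flux = max(IceMelt, SeaLevel) + 3  [with IceMelt=7, SeaLevel=6]  = 10.
Change = 8 − 10 = -2.

-2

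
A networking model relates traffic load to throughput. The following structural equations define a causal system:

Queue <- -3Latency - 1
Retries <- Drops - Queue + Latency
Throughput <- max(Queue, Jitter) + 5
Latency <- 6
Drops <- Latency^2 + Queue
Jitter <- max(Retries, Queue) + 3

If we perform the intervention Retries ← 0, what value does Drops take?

Under do(Retries=0), the mechanism Retries <- Drops - Queue + Latency is discarded; Retries is fixed at 0.
Since Drops is not a descendant of the intervened variable, it is unaffected.
Queue = -3Latency - 1  [with Latency=6]  = -19
Drops = Latency^2 + Queue  [with Latency=6, Queue=-19]  = 17

17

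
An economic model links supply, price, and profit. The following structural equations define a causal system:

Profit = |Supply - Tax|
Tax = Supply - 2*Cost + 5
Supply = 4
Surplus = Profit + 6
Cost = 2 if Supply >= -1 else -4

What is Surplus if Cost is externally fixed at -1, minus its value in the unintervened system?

do(Cost=-1) replaces the equation Cost = 2 if Supply >= -1 else -4 with the constant Cost = -1.
Tax = Supply - 2*Cost + 5  [with Supply=4, Cost=-1]  = 11
Profit = |Supply - Tax|  [with Supply=4, Tax=11]  = 7
Surplus = Profit + 6  [with Profit=7]  = 13
Without intervention: Cost = 2 if Supply >= -1 else -4  [with Supply=4]  = 2; Tax = Supply - 2*Cost + 5  [with Supply=4, Cost=2]  = 5; Profit = |Supply - Tax|  [with Supply=4, Tax=5]  = 1; Surplus = Profit + 6  [with Profit=1]  = 7.
Change = 13 − 7 = 6.

6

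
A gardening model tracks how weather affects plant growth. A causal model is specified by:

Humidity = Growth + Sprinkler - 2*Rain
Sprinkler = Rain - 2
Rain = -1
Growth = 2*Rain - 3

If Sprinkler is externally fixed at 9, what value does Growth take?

The intervention breaks the incoming arrows to Sprinkler: Sprinkler = Rain - 2 no longer applies, and Sprinkler = 9.
Since Growth is not a descendant of the intervened variable, it is unaffected.
Growth = 2*Rain - 3  [with Rain=-1]  = -5

-5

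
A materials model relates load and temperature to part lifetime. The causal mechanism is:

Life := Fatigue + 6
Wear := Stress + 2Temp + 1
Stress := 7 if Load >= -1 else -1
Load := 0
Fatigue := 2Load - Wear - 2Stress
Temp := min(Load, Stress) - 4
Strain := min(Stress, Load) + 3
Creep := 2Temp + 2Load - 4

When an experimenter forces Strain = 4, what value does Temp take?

-4

The intervention breaks the incoming arrows to Strain: Strain := min(Stress, Load) + 3 no longer applies, and Strain = 4.
Temp is not downstream of the intervention, so its value is determined by the original equations.
Stress = 7 if Load >= -1 else -1  [with Load=0]  = 7
Temp = min(Load, Stress) - 4  [with Load=0, Stress=7]  = -4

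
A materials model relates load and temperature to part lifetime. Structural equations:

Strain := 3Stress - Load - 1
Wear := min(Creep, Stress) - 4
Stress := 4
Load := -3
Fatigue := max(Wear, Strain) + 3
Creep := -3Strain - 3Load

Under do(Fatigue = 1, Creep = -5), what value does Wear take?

Setting Fatigue = 1, Creep = -5 by intervention discards those variables' equations.
Wear = min(Creep, Stress) - 4  [with Creep=-5, Stress=4]  = -9

-9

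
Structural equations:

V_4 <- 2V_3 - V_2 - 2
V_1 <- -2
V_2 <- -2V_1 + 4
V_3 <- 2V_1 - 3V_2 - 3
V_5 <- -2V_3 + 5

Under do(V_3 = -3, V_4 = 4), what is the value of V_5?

Setting V_3 = -3, V_4 = 4 by intervention discards those variables' equations.
V_5 = -2V_3 + 5  [with V_3=-3]  = 11

11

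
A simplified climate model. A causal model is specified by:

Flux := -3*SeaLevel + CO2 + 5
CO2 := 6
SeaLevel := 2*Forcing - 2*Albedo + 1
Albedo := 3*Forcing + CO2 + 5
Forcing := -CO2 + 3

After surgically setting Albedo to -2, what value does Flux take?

do(Albedo=-2) replaces the equation Albedo := 3*Forcing + CO2 + 5 with the constant Albedo = -2.
Forcing = -CO2 + 3  [with CO2=6]  = -3
SeaLevel = 2*Forcing - 2*Albedo + 1  [with Forcing=-3, Albedo=-2]  = -1
Flux = -3*SeaLevel + CO2 + 5  [with SeaLevel=-1, CO2=6]  = 14

14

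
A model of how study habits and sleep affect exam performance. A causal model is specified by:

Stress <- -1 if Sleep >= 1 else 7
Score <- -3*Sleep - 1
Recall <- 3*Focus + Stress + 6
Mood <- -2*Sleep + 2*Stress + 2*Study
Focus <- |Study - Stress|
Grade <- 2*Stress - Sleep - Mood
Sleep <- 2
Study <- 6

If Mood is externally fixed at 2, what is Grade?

Intervening sets Mood = 2 and removes its equation (Mood <- -2*Sleep + 2*Stress + 2*Study).
Stress = -1 if Sleep >= 1 else 7  [with Sleep=2]  = -1
Grade = 2*Stress - Sleep - Mood  [with Stress=-1, Sleep=2, Mood=2]  = -6

-6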